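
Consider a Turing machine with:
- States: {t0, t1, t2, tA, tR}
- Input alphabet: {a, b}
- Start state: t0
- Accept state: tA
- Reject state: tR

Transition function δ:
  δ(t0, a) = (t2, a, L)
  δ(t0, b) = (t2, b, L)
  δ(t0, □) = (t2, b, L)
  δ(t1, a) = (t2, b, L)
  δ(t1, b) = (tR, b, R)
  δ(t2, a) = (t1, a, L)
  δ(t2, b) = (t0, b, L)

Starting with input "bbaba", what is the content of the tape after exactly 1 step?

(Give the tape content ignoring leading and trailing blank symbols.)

Execution trace:
Initial: [t0]bbaba
Step 1: δ(t0, b) = (t2, b, L) → [t2]□bbaba

No transition is defined for δ(t2, □). By convention the machine halts and rejects.

After 1 step, the tape (ignoring leading/trailing blanks) is: bbaba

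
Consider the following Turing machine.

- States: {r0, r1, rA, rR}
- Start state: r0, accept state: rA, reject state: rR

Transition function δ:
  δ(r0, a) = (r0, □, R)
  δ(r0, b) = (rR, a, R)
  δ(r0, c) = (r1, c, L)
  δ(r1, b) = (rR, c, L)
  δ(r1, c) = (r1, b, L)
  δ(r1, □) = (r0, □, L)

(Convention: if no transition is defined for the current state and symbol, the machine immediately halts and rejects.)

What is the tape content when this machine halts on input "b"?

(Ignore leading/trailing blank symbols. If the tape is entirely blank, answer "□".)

Execution trace:
Initial: [r0]b
Step 1: δ(r0, b) = (rR, a, R) → a[rR]□

The machine reaches the reject state rR and halts.

Final tape (ignoring leading/trailing blanks): a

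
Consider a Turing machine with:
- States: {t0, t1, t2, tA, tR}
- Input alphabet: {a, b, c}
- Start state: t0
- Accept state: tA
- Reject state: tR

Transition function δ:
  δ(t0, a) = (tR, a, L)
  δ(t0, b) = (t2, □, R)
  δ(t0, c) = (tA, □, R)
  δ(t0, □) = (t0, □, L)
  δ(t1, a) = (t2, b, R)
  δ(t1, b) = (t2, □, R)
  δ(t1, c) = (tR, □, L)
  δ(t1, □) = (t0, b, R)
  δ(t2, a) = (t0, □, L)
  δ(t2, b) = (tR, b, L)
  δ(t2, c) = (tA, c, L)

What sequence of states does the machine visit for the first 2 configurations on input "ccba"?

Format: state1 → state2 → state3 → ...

Execution trace:
Initial: [t0]ccba
Step 1: δ(t0, c) = (tA, □, R) → □[tA]cba

The machine reaches the accept state tA and halts.

State sequence: t0 → tA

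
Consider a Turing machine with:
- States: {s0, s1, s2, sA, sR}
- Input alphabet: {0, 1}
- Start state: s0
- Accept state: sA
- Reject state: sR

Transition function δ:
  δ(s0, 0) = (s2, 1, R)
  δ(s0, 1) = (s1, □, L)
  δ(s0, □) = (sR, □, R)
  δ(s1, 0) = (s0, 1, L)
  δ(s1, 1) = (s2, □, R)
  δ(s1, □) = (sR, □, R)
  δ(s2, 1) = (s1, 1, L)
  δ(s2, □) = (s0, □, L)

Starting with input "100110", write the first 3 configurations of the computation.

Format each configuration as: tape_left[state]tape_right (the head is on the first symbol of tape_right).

Transitions applied:
Step 1: δ(s0, 1) = (s1, □, L)
Step 2: δ(s1, □) = (sR, □, R)

The first 3 configurations are:
[s0]100110 ⊢ [s1]□□00110 ⊢ □[sR]□00110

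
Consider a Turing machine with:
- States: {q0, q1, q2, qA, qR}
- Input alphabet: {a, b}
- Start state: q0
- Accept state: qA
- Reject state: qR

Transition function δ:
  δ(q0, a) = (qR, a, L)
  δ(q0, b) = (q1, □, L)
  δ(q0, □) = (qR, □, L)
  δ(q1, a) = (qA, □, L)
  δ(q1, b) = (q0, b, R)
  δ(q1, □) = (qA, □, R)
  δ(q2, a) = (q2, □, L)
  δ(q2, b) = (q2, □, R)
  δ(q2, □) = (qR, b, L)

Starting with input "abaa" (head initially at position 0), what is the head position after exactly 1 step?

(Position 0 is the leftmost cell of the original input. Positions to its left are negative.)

Execution trace (head position shown):
Step 0: [q0]abaa  (head at position 0)
Step 1: move left → [qR]□abaa  (head at position -1)

After 1 step, the head is at position -1.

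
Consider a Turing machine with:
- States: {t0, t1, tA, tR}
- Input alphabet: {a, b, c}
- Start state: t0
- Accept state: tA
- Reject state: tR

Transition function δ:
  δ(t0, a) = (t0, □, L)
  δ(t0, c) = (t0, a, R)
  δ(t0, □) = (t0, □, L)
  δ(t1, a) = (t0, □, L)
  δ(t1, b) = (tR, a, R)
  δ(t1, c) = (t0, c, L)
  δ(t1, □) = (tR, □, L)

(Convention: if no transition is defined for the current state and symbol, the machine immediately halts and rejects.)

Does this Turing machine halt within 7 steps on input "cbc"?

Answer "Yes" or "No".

Execution trace:
Initial: [t0]cbc
Step 1: δ(t0, c) = (t0, a, R) → a[t0]bc

No transition is defined for δ(t0, b). By convention the machine halts and rejects.
The machine halted after 1 step (within the 7-step bound).

Answer: Yes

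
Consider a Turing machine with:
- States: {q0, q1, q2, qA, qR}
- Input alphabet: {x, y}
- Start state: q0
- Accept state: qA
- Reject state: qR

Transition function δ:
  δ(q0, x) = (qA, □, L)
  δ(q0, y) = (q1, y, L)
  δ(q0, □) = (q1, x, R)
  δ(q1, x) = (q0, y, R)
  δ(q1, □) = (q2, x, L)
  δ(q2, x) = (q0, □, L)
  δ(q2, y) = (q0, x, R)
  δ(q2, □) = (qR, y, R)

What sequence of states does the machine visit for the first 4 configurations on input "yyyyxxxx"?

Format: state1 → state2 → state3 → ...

Execution trace:
Initial: [q0]yyyyxxxx
Step 1: δ(q0, y) = (q1, y, L) → [q1]□yyyyxxxx
Step 2: δ(q1, □) = (q2, x, L) → [q2]□xyyyyxxxx
Step 3: δ(q2, □) = (qR, y, R) → y[qR]xyyyyxxxx

The machine reaches the reject state qR and halts.

State sequence: q0 → q1 → q2 → qR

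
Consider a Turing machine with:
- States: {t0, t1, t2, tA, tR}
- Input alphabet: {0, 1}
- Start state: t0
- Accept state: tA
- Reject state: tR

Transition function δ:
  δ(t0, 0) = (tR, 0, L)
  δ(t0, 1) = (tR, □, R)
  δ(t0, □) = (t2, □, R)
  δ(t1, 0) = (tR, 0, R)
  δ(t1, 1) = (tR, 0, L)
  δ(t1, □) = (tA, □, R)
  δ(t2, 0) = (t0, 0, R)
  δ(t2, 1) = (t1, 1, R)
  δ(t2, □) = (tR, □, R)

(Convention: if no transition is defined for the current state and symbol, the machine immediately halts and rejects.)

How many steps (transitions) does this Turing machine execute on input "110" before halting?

Execution trace:
Initial: [t0]110
Step 1: δ(t0, 1) = (tR, □, R) → □[tR]10

The machine reaches the reject state tR and halts.

The machine executed 1 step before halting.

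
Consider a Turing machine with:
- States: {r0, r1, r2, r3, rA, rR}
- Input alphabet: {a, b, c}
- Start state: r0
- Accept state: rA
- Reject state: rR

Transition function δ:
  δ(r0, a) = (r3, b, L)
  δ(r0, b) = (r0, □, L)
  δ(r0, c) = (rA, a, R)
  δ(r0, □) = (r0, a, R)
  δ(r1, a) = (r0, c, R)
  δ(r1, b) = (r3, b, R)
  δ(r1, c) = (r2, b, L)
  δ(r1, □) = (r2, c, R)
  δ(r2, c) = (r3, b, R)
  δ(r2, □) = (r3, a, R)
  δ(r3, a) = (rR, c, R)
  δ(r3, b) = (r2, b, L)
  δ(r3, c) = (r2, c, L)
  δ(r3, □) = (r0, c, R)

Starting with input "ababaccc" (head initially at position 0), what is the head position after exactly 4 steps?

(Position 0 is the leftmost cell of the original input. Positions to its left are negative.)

Execution trace (head position shown):
Step 0: [r0]ababaccc  (head at position 0)
Step 1: move left → [r3]□bbabaccc  (head at position -1)
Step 2: move right → c[r0]bbabaccc  (head at position 0)
Step 3: move left → [r0]c□babaccc  (head at position -1)
Step 4: move right → a[rA]□babaccc  (head at position 0)

After 4 steps, the head is at position 0.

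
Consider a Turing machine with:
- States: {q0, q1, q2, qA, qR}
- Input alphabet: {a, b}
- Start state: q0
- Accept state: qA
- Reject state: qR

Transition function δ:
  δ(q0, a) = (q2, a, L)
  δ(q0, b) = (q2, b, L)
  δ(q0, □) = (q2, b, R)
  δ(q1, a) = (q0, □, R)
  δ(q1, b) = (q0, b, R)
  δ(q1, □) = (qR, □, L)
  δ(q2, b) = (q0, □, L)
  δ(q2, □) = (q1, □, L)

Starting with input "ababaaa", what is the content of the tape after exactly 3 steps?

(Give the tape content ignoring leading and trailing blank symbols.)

Execution trace:
Initial: [q0]ababaaa
Step 1: δ(q0, a) = (q2, a, L) → [q2]□ababaaa
Step 2: δ(q2, □) = (q1, □, L) → [q1]□□ababaaa
Step 3: δ(q1, □) = (qR, □, L) → [qR]□□□ababaaa

The machine reaches the reject state qR and halts.

After 3 steps, the tape (ignoring leading/trailing blanks) is: ababaaa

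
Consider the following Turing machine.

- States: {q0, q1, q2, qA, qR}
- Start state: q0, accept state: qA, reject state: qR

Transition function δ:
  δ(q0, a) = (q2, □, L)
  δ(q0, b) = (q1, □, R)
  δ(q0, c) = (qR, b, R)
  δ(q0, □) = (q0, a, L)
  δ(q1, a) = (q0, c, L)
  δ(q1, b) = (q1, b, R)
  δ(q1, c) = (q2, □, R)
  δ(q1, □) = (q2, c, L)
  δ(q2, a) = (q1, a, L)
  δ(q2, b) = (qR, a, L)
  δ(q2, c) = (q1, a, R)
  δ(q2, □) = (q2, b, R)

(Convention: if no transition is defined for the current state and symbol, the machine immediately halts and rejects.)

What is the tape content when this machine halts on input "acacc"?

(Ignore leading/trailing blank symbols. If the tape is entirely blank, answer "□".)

Execution trace:
Initial: [q0]acacc
Step 1: δ(q0, a) = (q2, □, L) → [q2]□□cacc
Step 2: δ(q2, □) = (q2, b, R) → b[q2]□cacc
Step 3: δ(q2, □) = (q2, b, R) → bb[q2]cacc
Step 4: δ(q2, c) = (q1, a, R) → bba[q1]acc
Step 5: δ(q1, a) = (q0, c, L) → bb[q0]accc
Step 6: δ(q0, a) = (q2, □, L) → b[q2]b□ccc
Step 7: δ(q2, b) = (qR, a, L) → [qR]ba□ccc

The machine reaches the reject state qR and halts.

Final tape (ignoring leading/trailing blanks): ba□ccc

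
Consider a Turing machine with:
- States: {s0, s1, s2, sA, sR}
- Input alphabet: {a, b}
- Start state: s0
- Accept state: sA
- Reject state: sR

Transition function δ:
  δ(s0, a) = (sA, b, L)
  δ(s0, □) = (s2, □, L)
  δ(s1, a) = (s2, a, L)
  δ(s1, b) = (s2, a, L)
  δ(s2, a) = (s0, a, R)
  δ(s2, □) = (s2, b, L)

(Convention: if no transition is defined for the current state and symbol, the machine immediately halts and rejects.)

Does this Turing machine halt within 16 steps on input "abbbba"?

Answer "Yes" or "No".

Execution trace:
Initial: [s0]abbbba
Step 1: δ(s0, a) = (sA, b, L) → [sA]□bbbbba

The machine reaches the accept state sA and halts.
The machine halted after 1 step (within the 16-step bound).

Answer: Yes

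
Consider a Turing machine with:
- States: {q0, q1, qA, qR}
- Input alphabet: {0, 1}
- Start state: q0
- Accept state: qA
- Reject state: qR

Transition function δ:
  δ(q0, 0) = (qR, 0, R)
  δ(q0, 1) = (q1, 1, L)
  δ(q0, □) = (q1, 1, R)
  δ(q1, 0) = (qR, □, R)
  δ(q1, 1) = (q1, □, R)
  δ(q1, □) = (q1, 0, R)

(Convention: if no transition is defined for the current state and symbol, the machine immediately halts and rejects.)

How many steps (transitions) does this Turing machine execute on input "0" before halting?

Execution trace:
Initial: [q0]0
Step 1: δ(q0, 0) = (qR, 0, R) → 0[qR]□

The machine reaches the reject state qR and halts.

The machine executed 1 step before halting.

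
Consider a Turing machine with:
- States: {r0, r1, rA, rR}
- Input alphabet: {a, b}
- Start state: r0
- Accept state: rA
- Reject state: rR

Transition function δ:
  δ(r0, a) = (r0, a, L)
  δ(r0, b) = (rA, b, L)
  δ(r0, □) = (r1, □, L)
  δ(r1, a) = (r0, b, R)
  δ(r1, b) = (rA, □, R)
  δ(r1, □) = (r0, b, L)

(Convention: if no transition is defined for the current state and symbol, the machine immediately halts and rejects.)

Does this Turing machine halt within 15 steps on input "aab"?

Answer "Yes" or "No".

Execution trace:
Initial: [r0]aab
Step 1: δ(r0, a) = (r0, a, L) → [r0]□aab
Step 2: δ(r0, □) = (r1, □, L) → [r1]□□aab
Step 3: δ(r1, □) = (r0, b, L) → [r0]□b□aab
Step 4: δ(r0, □) = (r1, □, L) → [r1]□□b□aab
Step 5: δ(r1, □) = (r0, b, L) → [r0]□b□b□aab
Step 6: δ(r0, □) = (r1, □, L) → [r1]□□b□b□aab
Step 7: δ(r1, □) = (r0, b, L) → [r0]□b□b□b□aab
Step 8: δ(r0, □) = (r1, □, L) → [r1]□□b□b□b□aab
Step 9: δ(r1, □) = (r0, b, L) → [r0]□b□b□b□b□aab
Step 10: δ(r0, □) = (r1, □, L) → [r1]□□b□b□b□b□aab
Step 11: δ(r1, □) = (r0, b, L) → [r0]□b□b□b□b□b□aab
Step 12: δ(r0, □) = (r1, □, L) → [r1]□□b□b□b□b□b□aab
Step 13: δ(r1, □) = (r0, b, L) → [r0]□b□b□b□b□b□b□aab
Step 14: δ(r0, □) = (r1, □, L) → [r1]□□b□b□b□b□b□b□aab
Step 15: δ(r1, □) = (r0, b, L) → [r0]□b□b□b□b□b□b□b□aab

The machine has not reached a halting state after 15 steps.
The machine did not halt within the 15-step bound.

Answer: No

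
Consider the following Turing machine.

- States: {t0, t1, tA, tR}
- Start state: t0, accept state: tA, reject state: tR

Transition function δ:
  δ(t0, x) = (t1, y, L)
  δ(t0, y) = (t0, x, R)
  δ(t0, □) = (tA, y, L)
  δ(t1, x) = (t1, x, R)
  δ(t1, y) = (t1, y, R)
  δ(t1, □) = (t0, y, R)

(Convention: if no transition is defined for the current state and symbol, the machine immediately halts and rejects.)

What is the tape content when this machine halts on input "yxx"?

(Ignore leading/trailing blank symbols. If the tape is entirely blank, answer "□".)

Execution trace:
Initial: [t0]yxx
Step 1: δ(t0, y) = (t0, x, R) → x[t0]xx
Step 2: δ(t0, x) = (t1, y, L) → [t1]xyx
Step 3: δ(t1, x) = (t1, x, R) → x[t1]yx
Step 4: δ(t1, y) = (t1, y, R) → xy[t1]x
Step 5: δ(t1, x) = (t1, x, R) → xyx[t1]□
Step 6: δ(t1, □) = (t0, y, R) → xyxy[t0]□
Step 7: δ(t0, □) = (tA, y, L) → xyx[tA]yy

The machine reaches the accept state tA and halts.

Final tape (ignoring leading/trailing blanks): xyxyy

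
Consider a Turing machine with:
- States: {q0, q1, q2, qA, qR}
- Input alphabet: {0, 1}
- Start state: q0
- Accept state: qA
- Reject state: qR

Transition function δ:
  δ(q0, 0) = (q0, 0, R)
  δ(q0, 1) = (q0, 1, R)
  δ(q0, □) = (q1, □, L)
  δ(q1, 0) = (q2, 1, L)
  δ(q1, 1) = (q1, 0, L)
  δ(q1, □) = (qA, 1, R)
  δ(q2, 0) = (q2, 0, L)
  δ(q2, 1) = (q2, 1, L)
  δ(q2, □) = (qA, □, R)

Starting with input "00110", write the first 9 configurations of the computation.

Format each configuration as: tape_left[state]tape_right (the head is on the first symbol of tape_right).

Transitions applied:
Step 1: δ(q0, 0) = (q0, 0, R)
Step 2: δ(q0, 0) = (q0, 0, R)
Step 3: δ(q0, 1) = (q0, 1, R)
Step 4: δ(q0, 1) = (q0, 1, R)
Step 5: δ(q0, 0) = (q0, 0, R)
Step 6: δ(q0, □) = (q1, □, L)
Step 7: δ(q1, 0) = (q2, 1, L)
Step 8: δ(q2, 1) = (q2, 1, L)

The first 9 configurations are:
[q0]00110 ⊢ 0[q0]0110 ⊢ 00[q0]110 ⊢ 001[q0]10 ⊢ 0011[q0]0 ⊢ 00110[q0]□ ⊢ 0011[q1]0□ ⊢ 001[q2]11□ ⊢ 00[q2]111□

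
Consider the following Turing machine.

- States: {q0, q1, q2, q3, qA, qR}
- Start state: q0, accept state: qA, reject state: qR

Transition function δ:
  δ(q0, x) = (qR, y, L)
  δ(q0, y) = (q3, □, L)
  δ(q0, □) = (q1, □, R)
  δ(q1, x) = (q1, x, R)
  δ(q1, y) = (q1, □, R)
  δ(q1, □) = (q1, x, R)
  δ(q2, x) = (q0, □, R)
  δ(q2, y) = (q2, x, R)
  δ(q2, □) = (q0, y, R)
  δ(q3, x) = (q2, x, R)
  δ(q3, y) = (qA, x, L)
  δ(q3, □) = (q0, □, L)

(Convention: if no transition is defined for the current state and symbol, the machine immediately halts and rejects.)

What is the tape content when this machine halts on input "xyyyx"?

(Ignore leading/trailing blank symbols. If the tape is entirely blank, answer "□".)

Execution trace:
Initial: [q0]xyyyx
Step 1: δ(q0, x) = (qR, y, L) → [qR]□yyyyx

The machine reaches the reject state qR and halts.

Final tape (ignoring leading/trailing blanks): yyyyx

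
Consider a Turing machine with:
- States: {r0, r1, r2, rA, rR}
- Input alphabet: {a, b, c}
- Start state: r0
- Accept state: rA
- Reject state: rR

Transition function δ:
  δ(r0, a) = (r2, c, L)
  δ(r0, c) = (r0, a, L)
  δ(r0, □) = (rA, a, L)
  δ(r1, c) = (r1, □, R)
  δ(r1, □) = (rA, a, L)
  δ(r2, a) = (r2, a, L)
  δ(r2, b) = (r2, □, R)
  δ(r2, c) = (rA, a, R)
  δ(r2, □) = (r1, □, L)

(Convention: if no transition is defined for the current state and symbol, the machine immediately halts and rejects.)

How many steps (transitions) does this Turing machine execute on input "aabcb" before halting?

Execution trace:
Initial: [r0]aabcb
Step 1: δ(r0, a) = (r2, c, L) → [r2]□cabcb
Step 2: δ(r2, □) = (r1, □, L) → [r1]□□cabcb
Step 3: δ(r1, □) = (rA, a, L) → [rA]□a□cabcb

The machine reaches the accept state rA and halts.

The machine executed 3 steps before halting.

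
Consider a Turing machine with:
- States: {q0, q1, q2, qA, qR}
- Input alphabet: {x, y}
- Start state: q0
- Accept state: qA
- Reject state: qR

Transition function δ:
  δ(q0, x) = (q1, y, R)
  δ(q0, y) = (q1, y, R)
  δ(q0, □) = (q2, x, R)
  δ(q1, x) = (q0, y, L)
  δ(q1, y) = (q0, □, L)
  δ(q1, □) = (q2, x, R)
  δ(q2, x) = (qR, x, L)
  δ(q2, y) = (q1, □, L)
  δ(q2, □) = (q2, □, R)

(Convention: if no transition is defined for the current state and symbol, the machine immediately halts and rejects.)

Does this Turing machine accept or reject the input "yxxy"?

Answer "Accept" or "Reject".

Execution trace:
Initial: [q0]yxxy
Step 1: δ(q0, y) = (q1, y, R) → y[q1]xxy
Step 2: δ(q1, x) = (q0, y, L) → [q0]yyxy
Step 3: δ(q0, y) = (q1, y, R) → y[q1]yxy
Step 4: δ(q1, y) = (q0, □, L) → [q0]y□xy
Step 5: δ(q0, y) = (q1, y, R) → y[q1]□xy
Step 6: δ(q1, □) = (q2, x, R) → yx[q2]xy
Step 7: δ(q2, x) = (qR, x, L) → y[qR]xxy

The machine reaches the reject state qR and halts.

Answer: Reject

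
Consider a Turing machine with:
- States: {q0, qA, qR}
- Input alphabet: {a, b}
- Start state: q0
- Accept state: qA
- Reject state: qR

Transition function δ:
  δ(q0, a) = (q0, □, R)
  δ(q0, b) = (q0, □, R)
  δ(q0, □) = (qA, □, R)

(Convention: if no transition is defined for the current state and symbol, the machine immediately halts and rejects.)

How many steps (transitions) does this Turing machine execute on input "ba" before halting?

Execution trace:
Initial: [q0]ba
Step 1: δ(q0, b) = (q0, □, R) → □[q0]a
Step 2: δ(q0, a) = (q0, □, R) → □□[q0]□
Step 3: δ(q0, □) = (qA, □, R) → □□□[qA]□

The machine reaches the accept state qA and halts.

The machine executed 3 steps before halting.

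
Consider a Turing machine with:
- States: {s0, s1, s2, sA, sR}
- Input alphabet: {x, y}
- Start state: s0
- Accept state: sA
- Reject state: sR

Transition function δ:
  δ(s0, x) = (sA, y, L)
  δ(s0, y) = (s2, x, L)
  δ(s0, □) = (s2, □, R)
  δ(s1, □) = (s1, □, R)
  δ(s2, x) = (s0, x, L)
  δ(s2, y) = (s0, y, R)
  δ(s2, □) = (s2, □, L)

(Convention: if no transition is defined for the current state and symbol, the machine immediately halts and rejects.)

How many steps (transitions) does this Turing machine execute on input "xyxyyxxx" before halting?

Execution trace:
Initial: [s0]xyxyyxxx
Step 1: δ(s0, x) = (sA, y, L) → [sA]□yyxyyxxx

The machine reaches the accept state sA and halts.

The machine executed 1 step before halting.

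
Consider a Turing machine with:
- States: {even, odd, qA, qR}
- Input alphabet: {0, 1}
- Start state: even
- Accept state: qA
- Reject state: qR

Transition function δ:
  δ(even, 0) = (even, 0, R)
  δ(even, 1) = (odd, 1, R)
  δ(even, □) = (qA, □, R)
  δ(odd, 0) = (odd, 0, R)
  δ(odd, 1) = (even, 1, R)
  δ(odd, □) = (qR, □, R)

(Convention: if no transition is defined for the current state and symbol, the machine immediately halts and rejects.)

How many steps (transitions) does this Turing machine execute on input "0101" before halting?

Execution trace:
Initial: [even]0101
Step 1: δ(even, 0) = (even, 0, R) → 0[even]101
Step 2: δ(even, 1) = (odd, 1, R) → 01[odd]01
Step 3: δ(odd, 0) = (odd, 0, R) → 010[odd]1
Step 4: δ(odd, 1) = (even, 1, R) → 0101[even]□
Step 5: δ(even, □) = (qA, □, R) → 0101□[qA]□

The machine reaches the accept state qA and halts.

The machine executed 5 steps before halting.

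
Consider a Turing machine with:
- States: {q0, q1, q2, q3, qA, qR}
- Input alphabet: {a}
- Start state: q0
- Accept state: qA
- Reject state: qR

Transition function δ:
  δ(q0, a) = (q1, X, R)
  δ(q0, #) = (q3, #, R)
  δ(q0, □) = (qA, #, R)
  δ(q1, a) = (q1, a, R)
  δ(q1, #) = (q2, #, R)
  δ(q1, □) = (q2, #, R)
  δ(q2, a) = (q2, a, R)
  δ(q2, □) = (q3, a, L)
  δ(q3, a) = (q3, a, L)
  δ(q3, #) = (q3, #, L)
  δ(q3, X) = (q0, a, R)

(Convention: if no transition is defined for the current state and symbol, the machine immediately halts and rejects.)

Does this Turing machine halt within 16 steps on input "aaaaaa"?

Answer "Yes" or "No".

Execution trace:
Initial: [q0]aaaaaa
Step 1: δ(q0, a) = (q1, X, R) → X[q1]aaaaa
Step 2: δ(q1, a) = (q1, a, R) → Xa[q1]aaaa
Step 3: δ(q1, a) = (q1, a, R) → Xaa[q1]aaa
Step 4: δ(q1, a) = (q1, a, R) → Xaaa[q1]aa
Step 5: δ(q1, a) = (q1, a, R) → Xaaaa[q1]a
Step 6: δ(q1, a) = (q1, a, R) → Xaaaaa[q1]□
Step 7: δ(q1, □) = (q2, #, R) → Xaaaaa#[q2]□
Step 8: δ(q2, □) = (q3, a, L) → Xaaaaa[q3]#a
Step 9: δ(q3, #) = (q3, #, L) → Xaaaa[q3]a#a
Step 10: δ(q3, a) = (q3, a, L) → Xaaa[q3]aa#a
Step 11: δ(q3, a) = (q3, a, L) → Xaa[q3]aaa#a
Step 12: δ(q3, a) = (q3, a, L) → Xa[q3]aaaa#a
Step 13: δ(q3, a) = (q3, a, L) → X[q3]aaaaa#a
Step 14: δ(q3, a) = (q3, a, L) → [q3]Xaaaaa#a
Step 15: δ(q3, X) = (q0, a, R) → a[q0]aaaaa#a
Step 16: δ(q0, a) = (q1, X, R) → aX[q1]aaaa#a

The machine has not reached a halting state after 16 steps.
The machine did not halt within the 16-step bound.

Answer: No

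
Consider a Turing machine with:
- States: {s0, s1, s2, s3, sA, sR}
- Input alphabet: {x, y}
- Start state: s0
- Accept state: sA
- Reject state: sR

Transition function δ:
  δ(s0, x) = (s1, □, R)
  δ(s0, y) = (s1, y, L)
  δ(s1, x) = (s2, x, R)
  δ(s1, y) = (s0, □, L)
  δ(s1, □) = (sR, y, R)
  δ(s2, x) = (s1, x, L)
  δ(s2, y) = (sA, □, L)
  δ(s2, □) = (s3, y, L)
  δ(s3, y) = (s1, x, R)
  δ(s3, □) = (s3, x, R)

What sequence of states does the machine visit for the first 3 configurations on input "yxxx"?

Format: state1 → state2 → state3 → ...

Execution trace:
Initial: [s0]yxxx
Step 1: δ(s0, y) = (s1, y, L) → [s1]□yxxx
Step 2: δ(s1, □) = (sR, y, R) → y[sR]yxxx

The machine reaches the reject state sR and halts.

State sequence: s0 → s1 → sR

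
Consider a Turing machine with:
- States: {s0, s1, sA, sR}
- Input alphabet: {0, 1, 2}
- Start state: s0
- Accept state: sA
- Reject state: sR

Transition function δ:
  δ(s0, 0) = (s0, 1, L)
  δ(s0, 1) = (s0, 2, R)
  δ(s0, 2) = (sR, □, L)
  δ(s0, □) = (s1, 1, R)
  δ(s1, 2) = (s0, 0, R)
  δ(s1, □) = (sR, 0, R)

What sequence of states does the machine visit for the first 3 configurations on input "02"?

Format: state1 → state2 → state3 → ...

Execution trace:
Initial: [s0]02
Step 1: δ(s0, 0) = (s0, 1, L) → [s0]□12
Step 2: δ(s0, □) = (s1, 1, R) → 1[s1]12

No transition is defined for δ(s1, 1). By convention the machine halts and rejects.

State sequence: s0 → s0 → s1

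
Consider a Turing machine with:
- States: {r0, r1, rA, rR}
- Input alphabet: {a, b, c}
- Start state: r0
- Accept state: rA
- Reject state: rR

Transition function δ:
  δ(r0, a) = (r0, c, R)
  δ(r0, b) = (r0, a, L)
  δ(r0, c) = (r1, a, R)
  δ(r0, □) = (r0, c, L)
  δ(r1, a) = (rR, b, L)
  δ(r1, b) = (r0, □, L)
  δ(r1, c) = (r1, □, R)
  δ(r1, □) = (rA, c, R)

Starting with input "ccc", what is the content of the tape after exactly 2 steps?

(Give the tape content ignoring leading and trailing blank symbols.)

Execution trace:
Initial: [r0]ccc
Step 1: δ(r0, c) = (r1, a, R) → a[r1]cc
Step 2: δ(r1, c) = (r1, □, R) → a□[r1]c

After 2 steps, the tape (ignoring leading/trailing blanks) is: a□c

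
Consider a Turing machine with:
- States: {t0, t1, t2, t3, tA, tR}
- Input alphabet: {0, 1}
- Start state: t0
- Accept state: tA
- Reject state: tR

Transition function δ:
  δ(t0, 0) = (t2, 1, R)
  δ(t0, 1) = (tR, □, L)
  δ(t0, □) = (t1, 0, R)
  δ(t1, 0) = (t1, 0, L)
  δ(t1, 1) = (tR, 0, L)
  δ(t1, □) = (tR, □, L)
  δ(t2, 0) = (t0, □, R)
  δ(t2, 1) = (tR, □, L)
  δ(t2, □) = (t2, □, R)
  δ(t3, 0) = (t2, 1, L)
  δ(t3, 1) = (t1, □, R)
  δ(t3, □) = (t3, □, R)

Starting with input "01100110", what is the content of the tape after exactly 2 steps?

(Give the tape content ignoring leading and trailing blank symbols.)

Execution trace:
Initial: [t0]01100110
Step 1: δ(t0, 0) = (t2, 1, R) → 1[t2]1100110
Step 2: δ(t2, 1) = (tR, □, L) → [tR]1□100110

The machine reaches the reject state tR and halts.

After 2 steps, the tape (ignoring leading/trailing blanks) is: 1□100110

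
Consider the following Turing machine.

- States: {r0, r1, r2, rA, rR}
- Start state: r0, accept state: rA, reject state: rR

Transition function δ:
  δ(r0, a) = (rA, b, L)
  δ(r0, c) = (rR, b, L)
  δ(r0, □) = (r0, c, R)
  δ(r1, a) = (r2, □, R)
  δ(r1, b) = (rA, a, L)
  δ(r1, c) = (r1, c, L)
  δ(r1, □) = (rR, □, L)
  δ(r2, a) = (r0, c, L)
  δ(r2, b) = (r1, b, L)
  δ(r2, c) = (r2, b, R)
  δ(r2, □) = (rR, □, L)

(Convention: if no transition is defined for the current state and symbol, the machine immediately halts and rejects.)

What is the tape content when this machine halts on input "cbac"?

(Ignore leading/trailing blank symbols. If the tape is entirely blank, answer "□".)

Execution trace:
Initial: [r0]cbac
Step 1: δ(r0, c) = (rR, b, L) → [rR]□bbac

The machine reaches the reject state rR and halts.

Final tape (ignoring leading/trailing blanks): bbac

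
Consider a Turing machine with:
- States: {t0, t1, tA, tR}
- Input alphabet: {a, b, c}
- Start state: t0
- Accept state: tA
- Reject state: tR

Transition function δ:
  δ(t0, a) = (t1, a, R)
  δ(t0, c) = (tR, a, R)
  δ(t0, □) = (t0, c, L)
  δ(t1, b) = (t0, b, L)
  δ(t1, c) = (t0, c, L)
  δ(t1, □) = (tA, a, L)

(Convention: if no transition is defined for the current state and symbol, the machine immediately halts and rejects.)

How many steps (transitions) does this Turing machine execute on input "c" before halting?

Execution trace:
Initial: [t0]c
Step 1: δ(t0, c) = (tR, a, R) → a[tR]□

The machine reaches the reject state tR and halts.

The machine executed 1 step before halting.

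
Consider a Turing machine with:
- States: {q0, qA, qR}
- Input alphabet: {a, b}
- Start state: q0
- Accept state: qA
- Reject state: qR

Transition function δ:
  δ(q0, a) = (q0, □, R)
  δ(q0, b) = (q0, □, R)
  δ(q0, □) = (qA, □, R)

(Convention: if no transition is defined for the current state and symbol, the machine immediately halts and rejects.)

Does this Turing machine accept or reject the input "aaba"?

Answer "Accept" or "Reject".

Execution trace:
Initial: [q0]aaba
Step 1: δ(q0, a) = (q0, □, R) → □[q0]aba
Step 2: δ(q0, a) = (q0, □, R) → □□[q0]ba
Step 3: δ(q0, b) = (q0, □, R) → □□□[q0]a
Step 4: δ(q0, a) = (q0, □, R) → □□□□[q0]□
Step 5: δ(q0, □) = (qA, □, R) → □□□□□[qA]□

The machine reaches the accept state qA and halts.

Answer: Accept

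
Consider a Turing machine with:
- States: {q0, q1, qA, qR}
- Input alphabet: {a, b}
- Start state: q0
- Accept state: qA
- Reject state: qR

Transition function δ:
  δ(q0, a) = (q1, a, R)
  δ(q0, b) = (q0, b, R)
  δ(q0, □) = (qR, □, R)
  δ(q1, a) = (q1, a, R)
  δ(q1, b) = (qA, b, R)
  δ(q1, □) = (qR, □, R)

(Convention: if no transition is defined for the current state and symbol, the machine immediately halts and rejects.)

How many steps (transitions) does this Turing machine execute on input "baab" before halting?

Execution trace:
Initial: [q0]baab
Step 1: δ(q0, b) = (q0, b, R) → b[q0]aab
Step 2: δ(q0, a) = (q1, a, R) → ba[q1]ab
Step 3: δ(q1, a) = (q1, a, R) → baa[q1]b
Step 4: δ(q1, b) = (qA, b, R) → baab[qA]□

The machine reaches the accept state qA and halts.

The machine executed 4 steps before halting.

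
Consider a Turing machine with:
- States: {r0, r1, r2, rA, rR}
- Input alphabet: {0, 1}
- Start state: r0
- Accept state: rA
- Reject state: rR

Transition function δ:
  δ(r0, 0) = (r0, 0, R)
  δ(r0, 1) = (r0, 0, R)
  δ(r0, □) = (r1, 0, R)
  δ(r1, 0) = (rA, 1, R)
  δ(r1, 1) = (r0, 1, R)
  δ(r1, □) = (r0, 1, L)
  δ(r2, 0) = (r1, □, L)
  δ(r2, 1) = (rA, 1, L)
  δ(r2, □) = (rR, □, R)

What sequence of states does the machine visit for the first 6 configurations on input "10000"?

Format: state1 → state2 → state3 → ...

Execution trace:
Initial: [r0]10000
Step 1: δ(r0, 1) = (r0, 0, R) → 0[r0]0000
Step 2: δ(r0, 0) = (r0, 0, R) → 00[r0]000
Step 3: δ(r0, 0) = (r0, 0, R) → 000[r0]00
Step 4: δ(r0, 0) = (r0, 0, R) → 0000[r0]0
Step 5: δ(r0, 0) = (r0, 0, R) → 00000[r0]□

State sequence: r0 → r0 → r0 → r0 → r0 → r0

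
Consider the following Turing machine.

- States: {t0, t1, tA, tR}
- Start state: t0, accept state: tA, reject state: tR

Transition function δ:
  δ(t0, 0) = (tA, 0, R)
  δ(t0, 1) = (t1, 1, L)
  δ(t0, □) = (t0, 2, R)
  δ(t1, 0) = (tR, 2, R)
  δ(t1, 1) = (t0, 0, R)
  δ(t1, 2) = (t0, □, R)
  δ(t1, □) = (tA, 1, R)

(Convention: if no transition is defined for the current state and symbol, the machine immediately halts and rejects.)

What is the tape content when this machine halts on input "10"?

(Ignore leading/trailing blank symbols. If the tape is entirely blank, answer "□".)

Execution trace:
Initial: [t0]10
Step 1: δ(t0, 1) = (t1, 1, L) → [t1]□10
Step 2: δ(t1, □) = (tA, 1, R) → 1[tA]10

The machine reaches the accept state tA and halts.

Final tape (ignoring leading/trailing blanks): 110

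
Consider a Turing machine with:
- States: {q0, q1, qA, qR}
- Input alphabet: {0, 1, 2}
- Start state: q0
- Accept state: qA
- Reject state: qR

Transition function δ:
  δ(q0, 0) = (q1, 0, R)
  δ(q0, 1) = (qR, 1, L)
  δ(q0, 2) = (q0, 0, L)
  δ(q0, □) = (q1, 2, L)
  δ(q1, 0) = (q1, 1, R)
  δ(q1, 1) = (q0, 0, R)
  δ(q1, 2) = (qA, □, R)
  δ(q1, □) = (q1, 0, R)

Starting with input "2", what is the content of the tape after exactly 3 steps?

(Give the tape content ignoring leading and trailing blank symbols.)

Execution trace:
Initial: [q0]2
Step 1: δ(q0, 2) = (q0, 0, L) → [q0]□0
Step 2: δ(q0, □) = (q1, 2, L) → [q1]□20
Step 3: δ(q1, □) = (q1, 0, R) → 0[q1]20

After 3 steps, the tape (ignoring leading/trailing blanks) is: 020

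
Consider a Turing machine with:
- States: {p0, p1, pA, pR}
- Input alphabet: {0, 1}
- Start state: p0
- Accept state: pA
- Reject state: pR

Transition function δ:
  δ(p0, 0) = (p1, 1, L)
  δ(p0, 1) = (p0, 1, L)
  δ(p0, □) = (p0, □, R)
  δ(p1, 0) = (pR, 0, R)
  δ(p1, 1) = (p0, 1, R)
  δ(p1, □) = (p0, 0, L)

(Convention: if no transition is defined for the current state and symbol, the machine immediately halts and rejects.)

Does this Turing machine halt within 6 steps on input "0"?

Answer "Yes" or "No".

Execution trace:
Initial: [p0]0
Step 1: δ(p0, 0) = (p1, 1, L) → [p1]□1
Step 2: δ(p1, □) = (p0, 0, L) → [p0]□01
Step 3: δ(p0, □) = (p0, □, R) → □[p0]01
Step 4: δ(p0, 0) = (p1, 1, L) → [p1]□11
Step 5: δ(p1, □) = (p0, 0, L) → [p0]□011
Step 6: δ(p0, □) = (p0, □, R) → □[p0]011

The machine has not reached a halting state after 6 steps.
The machine did not halt within the 6-step bound.

Answer: No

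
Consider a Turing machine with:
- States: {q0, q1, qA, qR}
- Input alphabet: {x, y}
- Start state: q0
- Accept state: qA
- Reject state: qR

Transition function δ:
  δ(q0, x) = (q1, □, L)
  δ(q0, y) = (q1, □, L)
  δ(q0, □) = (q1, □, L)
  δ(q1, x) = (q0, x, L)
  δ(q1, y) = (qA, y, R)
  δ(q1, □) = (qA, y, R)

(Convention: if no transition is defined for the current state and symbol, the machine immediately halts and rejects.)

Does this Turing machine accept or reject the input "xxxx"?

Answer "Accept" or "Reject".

Execution trace:
Initial: [q0]xxxx
Step 1: δ(q0, x) = (q1, □, L) → [q1]□□xxx
Step 2: δ(q1, □) = (qA, y, R) → y[qA]□xxx

The machine reaches the accept state qA and halts.

Answer: Accept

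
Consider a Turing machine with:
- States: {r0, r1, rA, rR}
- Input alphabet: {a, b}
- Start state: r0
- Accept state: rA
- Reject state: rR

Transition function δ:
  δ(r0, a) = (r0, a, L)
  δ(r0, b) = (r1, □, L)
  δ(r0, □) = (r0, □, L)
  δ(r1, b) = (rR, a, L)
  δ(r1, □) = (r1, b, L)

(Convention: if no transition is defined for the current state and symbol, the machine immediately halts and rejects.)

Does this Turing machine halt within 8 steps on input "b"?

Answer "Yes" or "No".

Execution trace:
Initial: [r0]b
Step 1: δ(r0, b) = (r1, □, L) → [r1]□□
Step 2: δ(r1, □) = (r1, b, L) → [r1]□b□
Step 3: δ(r1, □) = (r1, b, L) → [r1]□bb□
Step 4: δ(r1, □) = (r1, b, L) → [r1]□bbb□
Step 5: δ(r1, □) = (r1, b, L) → [r1]□bbbb□
Step 6: δ(r1, □) = (r1, b, L) → [r1]□bbbbb□
Step 7: δ(r1, □) = (r1, b, L) → [r1]□bbbbbb□
Step 8: δ(r1, □) = (r1, b, L) → [r1]□bbbbbbb□

The machine has not reached a halting state after 8 steps.
The machine did not halt within the 8-step bound.

Answer: No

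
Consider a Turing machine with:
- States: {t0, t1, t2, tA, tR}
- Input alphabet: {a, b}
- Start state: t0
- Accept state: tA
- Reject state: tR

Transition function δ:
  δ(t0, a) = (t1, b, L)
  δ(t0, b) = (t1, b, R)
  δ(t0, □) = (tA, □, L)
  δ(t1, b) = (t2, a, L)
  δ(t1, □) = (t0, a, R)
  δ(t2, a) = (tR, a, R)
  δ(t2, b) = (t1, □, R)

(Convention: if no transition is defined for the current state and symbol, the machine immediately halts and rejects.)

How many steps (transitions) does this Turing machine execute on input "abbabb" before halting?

Execution trace:
Initial: [t0]abbabb
Step 1: δ(t0, a) = (t1, b, L) → [t1]□bbbabb
Step 2: δ(t1, □) = (t0, a, R) → a[t0]bbbabb
Step 3: δ(t0, b) = (t1, b, R) → ab[t1]bbabb
Step 4: δ(t1, b) = (t2, a, L) → a[t2]bababb
Step 5: δ(t2, b) = (t1, □, R) → a□[t1]ababb

No transition is defined for δ(t1, a). By convention the machine halts and rejects.

The machine executed 5 steps before halting.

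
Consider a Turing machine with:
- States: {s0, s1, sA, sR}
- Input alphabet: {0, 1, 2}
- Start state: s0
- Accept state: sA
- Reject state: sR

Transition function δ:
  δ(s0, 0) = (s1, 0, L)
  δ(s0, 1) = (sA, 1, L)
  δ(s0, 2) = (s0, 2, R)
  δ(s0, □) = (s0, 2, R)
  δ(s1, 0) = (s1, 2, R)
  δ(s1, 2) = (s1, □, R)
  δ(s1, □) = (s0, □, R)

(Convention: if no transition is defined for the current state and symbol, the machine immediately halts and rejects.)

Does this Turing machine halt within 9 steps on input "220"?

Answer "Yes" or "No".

Execution trace:
Initial: [s0]220
Step 1: δ(s0, 2) = (s0, 2, R) → 2[s0]20
Step 2: δ(s0, 2) = (s0, 2, R) → 22[s0]0
Step 3: δ(s0, 0) = (s1, 0, L) → 2[s1]20
Step 4: δ(s1, 2) = (s1, □, R) → 2□[s1]0
Step 5: δ(s1, 0) = (s1, 2, R) → 2□2[s1]□
Step 6: δ(s1, □) = (s0, □, R) → 2□2□[s0]□
Step 7: δ(s0, □) = (s0, 2, R) → 2□2□2[s0]□
Step 8: δ(s0, □) = (s0, 2, R) → 2□2□22[s0]□
Step 9: δ(s0, □) = (s0, 2, R) → 2□2□222[s0]□

The machine has not reached a halting state after 9 steps.
The machine did not halt within the 9-step bound.

Answer: No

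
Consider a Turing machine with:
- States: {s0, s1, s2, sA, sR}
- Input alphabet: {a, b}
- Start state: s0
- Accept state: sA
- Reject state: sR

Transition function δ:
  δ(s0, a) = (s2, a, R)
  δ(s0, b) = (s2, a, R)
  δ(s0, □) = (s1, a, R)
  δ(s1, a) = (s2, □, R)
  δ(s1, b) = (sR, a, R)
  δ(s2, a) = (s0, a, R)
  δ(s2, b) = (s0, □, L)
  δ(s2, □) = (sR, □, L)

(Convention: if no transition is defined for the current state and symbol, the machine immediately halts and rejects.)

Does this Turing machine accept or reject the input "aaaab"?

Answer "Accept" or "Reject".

Execution trace:
Initial: [s0]aaaab
Step 1: δ(s0, a) = (s2, a, R) → a[s2]aaab
Step 2: δ(s2, a) = (s0, a, R) → aa[s0]aab
Step 3: δ(s0, a) = (s2, a, R) → aaa[s2]ab
Step 4: δ(s2, a) = (s0, a, R) → aaaa[s0]b
Step 5: δ(s0, b) = (s2, a, R) → aaaaa[s2]□
Step 6: δ(s2, □) = (sR, □, L) → aaaa[sR]a□

The machine reaches the reject state sR and halts.

Answer: Reject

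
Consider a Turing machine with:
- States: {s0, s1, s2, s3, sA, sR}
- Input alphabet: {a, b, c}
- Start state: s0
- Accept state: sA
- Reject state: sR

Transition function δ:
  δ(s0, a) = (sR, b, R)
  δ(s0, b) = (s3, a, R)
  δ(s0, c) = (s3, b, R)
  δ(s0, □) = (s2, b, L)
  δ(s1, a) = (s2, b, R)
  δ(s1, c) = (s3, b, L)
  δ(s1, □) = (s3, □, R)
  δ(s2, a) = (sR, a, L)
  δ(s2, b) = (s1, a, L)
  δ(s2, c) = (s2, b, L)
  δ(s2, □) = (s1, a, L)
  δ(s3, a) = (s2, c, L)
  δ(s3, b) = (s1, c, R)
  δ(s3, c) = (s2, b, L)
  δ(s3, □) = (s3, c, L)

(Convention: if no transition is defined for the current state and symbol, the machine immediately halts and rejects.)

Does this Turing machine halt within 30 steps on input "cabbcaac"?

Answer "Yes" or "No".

Execution trace:
Initial: [s0]cabbcaac
Step 1: δ(s0, c) = (s3, b, R) → b[s3]abbcaac
Step 2: δ(s3, a) = (s2, c, L) → [s2]bcbbcaac
Step 3: δ(s2, b) = (s1, a, L) → [s1]□acbbcaac
Step 4: δ(s1, □) = (s3, □, R) → □[s3]acbbcaac
Step 5: δ(s3, a) = (s2, c, L) → [s2]□ccbbcaac
Step 6: δ(s2, □) = (s1, a, L) → [s1]□accbbcaac
Step 7: δ(s1, □) = (s3, □, R) → □[s3]accbbcaac
Step 8: δ(s3, a) = (s2, c, L) → [s2]□cccbbcaac
Step 9: δ(s2, □) = (s1, a, L) → [s1]□acccbbcaac
Step 10: δ(s1, □) = (s3, □, R) → □[s3]acccbbcaac
Step 11: δ(s3, a) = (s2, c, L) → [s2]□ccccbbcaac
Step 12: δ(s2, □) = (s1, a, L) → [s1]□accccbbcaac
Step 13: δ(s1, □) = (s3, □, R) → □[s3]accccbbcaac
Step 14: δ(s3, a) = (s2, c, L) → [s2]□cccccbbcaac
Step 15: δ(s2, □) = (s1, a, L) → [s1]□acccccbbcaac
Step 16: δ(s1, □) = (s3, □, R) → □[s3]acccccbbcaac
Step 17: δ(s3, a) = (s2, c, L) → [s2]□ccccccbbcaac
Step 18: δ(s2, □) = (s1, a, L) → [s1]□accccccbbcaac
Step 19: δ(s1, □) = (s3, □, R) → □[s3]accccccbbcaac
Step 20: δ(s3, a) = (s2, c, L) → [s2]□cccccccbbcaac
Step 21: δ(s2, □) = (s1, a, L) → [s1]□acccccccbbcaac
Step 22: δ(s1, □) = (s3, □, R) → □[s3]acccccccbbcaac
Step 23: δ(s3, a) = (s2, c, L) → [s2]□ccccccccbbcaac
Step 24: δ(s2, □) = (s1, a, L) → [s1]□accccccccbbcaac
Step 25: δ(s1, □) = (s3, □, R) → □[s3]accccccccbbcaac
Step 26: δ(s3, a) = (s2, c, L) → [s2]□cccccccccbbcaac
Step 27: δ(s2, □) = (s1, a, L) → [s1]□acccccccccbbcaac
Step 28: δ(s1, □) = (s3, □, R) → □[s3]acccccccccbbcaac
Step 29: δ(s3, a) = (s2, c, L) → [s2]□ccccccccccbbcaac
Step 30: δ(s2, □) = (s1, a, L) → [s1]□accccccccccbbcaac

The machine has not reached a halting state after 30 steps.
The machine did not halt within the 30-step bound.

Answer: No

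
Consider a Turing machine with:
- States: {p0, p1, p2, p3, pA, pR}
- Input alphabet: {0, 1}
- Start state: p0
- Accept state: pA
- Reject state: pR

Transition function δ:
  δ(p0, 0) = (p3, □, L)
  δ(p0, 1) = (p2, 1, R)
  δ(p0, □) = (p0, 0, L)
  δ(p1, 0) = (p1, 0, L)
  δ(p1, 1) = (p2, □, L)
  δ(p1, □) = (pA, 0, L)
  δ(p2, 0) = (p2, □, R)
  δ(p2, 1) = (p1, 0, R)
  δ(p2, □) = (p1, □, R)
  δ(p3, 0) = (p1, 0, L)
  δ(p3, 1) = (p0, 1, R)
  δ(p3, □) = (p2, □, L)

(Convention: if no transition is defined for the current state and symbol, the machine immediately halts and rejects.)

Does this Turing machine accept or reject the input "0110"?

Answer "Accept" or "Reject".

Execution trace:
Initial: [p0]0110
Step 1: δ(p0, 0) = (p3, □, L) → [p3]□□110
Step 2: δ(p3, □) = (p2, □, L) → [p2]□□□110
Step 3: δ(p2, □) = (p1, □, R) → □[p1]□□110
Step 4: δ(p1, □) = (pA, 0, L) → [pA]□0□110

The machine reaches the accept state pA and halts.

Answer: Accept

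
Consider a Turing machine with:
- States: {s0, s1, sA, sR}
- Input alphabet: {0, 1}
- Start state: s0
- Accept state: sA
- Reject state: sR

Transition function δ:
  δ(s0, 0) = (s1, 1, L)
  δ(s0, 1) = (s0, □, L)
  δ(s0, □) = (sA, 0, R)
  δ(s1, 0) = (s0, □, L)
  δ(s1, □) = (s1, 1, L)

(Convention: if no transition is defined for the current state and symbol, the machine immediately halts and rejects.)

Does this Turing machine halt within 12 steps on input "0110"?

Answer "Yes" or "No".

Execution trace:
Initial: [s0]0110
Step 1: δ(s0, 0) = (s1, 1, L) → [s1]□1110
Step 2: δ(s1, □) = (s1, 1, L) → [s1]□11110
Step 3: δ(s1, □) = (s1, 1, L) → [s1]□111110
Step 4: δ(s1, □) = (s1, 1, L) → [s1]□1111110
Step 5: δ(s1, □) = (s1, 1, L) → [s1]□11111110
Step 6: δ(s1, □) = (s1, 1, L) → [s1]□111111110
Step 7: δ(s1, □) = (s1, 1, L) → [s1]□1111111110
Step 8: δ(s1, □) = (s1, 1, L) → [s1]□11111111110
Step 9: δ(s1, □) = (s1, 1, L) → [s1]□111111111110
Step 10: δ(s1, □) = (s1, 1, L) → [s1]□1111111111110
Step 11: δ(s1, □) = (s1, 1, L) → [s1]□11111111111110
Step 12: δ(s1, □) = (s1, 1, L) → [s1]□111111111111110

The machine has not reached a halting state after 12 steps.
The machine did not halt within the 12-step bound.

Answer: No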